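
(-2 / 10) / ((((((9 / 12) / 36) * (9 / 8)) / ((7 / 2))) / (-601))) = 269248 / 15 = 17949.87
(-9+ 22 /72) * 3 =-313 /12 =-26.08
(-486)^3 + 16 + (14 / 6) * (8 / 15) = -5165605744 / 45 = -114791238.76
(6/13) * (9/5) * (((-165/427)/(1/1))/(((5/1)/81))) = -144342/27755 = -5.20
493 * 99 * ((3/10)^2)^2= 3953367/10000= 395.34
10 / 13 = 0.77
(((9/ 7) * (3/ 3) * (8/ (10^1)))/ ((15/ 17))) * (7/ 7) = 204/ 175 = 1.17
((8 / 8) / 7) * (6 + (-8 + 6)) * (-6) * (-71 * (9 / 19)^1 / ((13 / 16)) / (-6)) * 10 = -408960 / 1729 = -236.53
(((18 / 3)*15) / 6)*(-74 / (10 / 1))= -111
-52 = -52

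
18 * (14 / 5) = 252 / 5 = 50.40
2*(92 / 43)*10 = 42.79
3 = 3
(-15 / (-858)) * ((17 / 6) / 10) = 17 / 3432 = 0.00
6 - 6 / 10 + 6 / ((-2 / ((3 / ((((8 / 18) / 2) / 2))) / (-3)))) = 162 / 5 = 32.40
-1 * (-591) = 591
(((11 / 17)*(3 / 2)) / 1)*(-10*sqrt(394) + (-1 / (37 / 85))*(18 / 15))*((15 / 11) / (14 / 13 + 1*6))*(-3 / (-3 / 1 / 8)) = -5850*sqrt(394) / 391- 3510 / 851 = -301.10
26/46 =13/23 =0.57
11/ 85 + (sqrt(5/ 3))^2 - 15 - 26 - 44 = -21217/ 255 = -83.20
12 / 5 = 2.40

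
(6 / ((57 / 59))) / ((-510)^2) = 59 / 2470950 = 0.00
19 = 19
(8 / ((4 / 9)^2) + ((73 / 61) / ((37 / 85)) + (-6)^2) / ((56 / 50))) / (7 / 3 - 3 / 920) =3274645470 / 101603369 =32.23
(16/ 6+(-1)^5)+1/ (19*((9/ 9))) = 1.72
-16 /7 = -2.29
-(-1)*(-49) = -49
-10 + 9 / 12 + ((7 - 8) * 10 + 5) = -57 / 4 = -14.25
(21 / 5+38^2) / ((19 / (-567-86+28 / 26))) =-944115 / 19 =-49690.26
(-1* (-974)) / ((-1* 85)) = -974 / 85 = -11.46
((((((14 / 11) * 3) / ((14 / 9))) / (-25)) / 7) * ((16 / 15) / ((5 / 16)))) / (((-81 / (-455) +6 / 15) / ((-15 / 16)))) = 5616 / 72325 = 0.08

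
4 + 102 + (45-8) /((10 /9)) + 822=9613 /10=961.30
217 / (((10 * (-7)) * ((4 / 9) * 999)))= -31 / 4440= -0.01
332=332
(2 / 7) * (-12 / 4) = -6 / 7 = -0.86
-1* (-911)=911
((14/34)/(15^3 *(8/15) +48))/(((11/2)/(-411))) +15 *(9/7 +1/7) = 1233241/57596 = 21.41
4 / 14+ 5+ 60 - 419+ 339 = -103 / 7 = -14.71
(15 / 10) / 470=3 / 940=0.00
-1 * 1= -1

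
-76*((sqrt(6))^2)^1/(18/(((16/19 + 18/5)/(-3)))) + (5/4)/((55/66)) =3511/90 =39.01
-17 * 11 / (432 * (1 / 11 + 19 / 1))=-2057 / 90720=-0.02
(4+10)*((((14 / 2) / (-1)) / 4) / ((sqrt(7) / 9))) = -63*sqrt(7) / 2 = -83.34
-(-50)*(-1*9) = -450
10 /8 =5 /4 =1.25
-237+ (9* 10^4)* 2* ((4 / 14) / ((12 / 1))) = 28341 / 7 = 4048.71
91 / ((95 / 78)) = 7098 / 95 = 74.72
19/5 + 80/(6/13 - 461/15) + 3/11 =1.43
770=770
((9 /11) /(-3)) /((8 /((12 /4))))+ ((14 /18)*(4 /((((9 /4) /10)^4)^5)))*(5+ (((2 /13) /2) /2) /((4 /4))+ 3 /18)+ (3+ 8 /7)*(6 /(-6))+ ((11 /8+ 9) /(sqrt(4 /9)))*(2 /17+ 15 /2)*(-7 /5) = 130892126988534722475563486399748251146901 /893751810264453991996585440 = 146452432862546.92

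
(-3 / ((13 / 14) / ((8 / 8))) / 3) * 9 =-126 / 13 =-9.69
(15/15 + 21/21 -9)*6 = -42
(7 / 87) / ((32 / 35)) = 245 / 2784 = 0.09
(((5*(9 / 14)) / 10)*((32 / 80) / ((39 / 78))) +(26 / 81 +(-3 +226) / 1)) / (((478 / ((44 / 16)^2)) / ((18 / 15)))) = 19173781 / 4517100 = 4.24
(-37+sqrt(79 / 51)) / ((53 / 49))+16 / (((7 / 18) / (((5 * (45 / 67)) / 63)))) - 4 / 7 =-5669907 / 173999+49 * sqrt(4029) / 2703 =-31.44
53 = 53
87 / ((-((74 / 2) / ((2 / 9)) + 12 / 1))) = -58 / 119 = -0.49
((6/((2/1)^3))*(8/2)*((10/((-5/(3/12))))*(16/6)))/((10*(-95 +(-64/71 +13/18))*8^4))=639/622791680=0.00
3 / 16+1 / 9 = 43 / 144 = 0.30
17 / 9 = 1.89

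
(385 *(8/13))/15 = 616/39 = 15.79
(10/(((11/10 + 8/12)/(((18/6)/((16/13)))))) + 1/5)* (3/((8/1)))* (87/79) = 3872457/669920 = 5.78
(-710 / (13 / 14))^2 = 98803600 / 169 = 584636.69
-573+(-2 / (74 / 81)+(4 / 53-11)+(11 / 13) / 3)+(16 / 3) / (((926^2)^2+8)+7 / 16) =-175694318777751598204 / 299905807268305043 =-585.83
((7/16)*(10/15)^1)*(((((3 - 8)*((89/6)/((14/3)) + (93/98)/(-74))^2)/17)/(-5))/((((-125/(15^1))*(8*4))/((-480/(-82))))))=-0.00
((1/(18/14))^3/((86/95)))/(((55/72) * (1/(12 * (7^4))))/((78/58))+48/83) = 1350676403440/1502925720291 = 0.90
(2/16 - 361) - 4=-2919/8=-364.88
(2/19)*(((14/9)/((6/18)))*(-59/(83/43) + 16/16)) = -22904/1577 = -14.52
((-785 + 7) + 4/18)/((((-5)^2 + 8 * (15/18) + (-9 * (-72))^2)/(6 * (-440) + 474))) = 5054000/1259807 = 4.01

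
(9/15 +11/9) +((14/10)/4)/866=1.82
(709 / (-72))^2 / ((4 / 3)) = 502681 / 6912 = 72.73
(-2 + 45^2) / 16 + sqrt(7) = sqrt(7) + 2023 / 16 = 129.08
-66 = -66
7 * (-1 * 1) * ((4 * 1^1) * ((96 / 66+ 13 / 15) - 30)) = 775.01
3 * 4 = 12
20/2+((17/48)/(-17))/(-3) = 1441/144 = 10.01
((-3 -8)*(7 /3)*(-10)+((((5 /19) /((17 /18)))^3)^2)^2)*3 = 992935398024345883338122257491170 /1289526489840334121941717217521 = 770.00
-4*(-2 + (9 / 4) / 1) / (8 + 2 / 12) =-6 / 49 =-0.12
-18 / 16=-9 / 8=-1.12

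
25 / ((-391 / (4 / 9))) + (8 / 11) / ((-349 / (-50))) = 1023700 / 13509441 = 0.08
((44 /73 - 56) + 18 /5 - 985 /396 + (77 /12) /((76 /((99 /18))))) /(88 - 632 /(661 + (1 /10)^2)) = -4113693581123 /6653104508160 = -0.62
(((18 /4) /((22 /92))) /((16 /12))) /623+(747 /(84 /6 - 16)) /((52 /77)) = -553.04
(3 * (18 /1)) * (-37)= -1998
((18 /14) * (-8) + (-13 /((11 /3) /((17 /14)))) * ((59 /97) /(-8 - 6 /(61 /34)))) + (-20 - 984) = -10482382663 /10337096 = -1014.05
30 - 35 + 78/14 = 4/7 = 0.57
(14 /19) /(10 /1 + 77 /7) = 2 /57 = 0.04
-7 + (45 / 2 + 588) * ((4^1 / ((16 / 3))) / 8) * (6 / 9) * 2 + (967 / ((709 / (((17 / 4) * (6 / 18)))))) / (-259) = 610874581 / 8814288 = 69.31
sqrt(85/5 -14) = sqrt(3) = 1.73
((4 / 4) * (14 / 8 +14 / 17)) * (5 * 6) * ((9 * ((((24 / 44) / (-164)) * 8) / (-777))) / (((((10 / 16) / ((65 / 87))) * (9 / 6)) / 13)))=2028000 / 8226691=0.25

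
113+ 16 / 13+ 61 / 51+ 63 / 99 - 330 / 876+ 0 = 123180439 / 1064778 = 115.69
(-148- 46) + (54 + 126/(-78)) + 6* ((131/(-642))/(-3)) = -589258/4173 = -141.21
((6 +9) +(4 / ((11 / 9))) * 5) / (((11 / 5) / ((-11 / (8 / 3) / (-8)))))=5175 / 704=7.35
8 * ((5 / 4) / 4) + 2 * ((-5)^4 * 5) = 12505 / 2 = 6252.50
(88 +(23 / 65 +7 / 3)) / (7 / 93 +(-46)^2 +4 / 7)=0.04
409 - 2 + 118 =525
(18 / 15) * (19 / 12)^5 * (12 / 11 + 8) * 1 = 12380495 / 114048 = 108.56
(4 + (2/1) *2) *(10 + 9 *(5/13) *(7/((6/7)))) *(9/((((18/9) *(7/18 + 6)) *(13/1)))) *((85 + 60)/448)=2337255/435344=5.37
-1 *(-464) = 464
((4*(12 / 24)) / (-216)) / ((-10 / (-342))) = -19 / 60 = -0.32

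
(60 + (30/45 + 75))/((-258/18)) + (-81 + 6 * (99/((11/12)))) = 23974/43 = 557.53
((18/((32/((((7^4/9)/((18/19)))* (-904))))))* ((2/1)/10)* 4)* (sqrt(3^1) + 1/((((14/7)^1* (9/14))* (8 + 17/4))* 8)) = -5154947* sqrt(3)/45 - 736421/810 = -199323.16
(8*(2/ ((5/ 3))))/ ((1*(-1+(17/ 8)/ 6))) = -14.86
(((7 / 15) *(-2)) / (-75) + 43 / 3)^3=4203682093619 / 1423828125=2952.38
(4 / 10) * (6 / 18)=2 / 15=0.13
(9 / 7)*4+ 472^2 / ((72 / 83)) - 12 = 16179256 / 63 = 256813.59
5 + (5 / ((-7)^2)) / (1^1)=5.10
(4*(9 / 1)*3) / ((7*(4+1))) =3.09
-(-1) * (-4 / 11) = -4 / 11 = -0.36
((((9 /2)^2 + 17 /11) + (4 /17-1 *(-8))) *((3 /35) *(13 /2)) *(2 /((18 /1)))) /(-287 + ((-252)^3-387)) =-41717 /359122624080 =-0.00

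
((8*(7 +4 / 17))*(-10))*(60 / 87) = -196800 / 493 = -399.19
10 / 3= 3.33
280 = 280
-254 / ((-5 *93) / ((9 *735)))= 112014 / 31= 3613.35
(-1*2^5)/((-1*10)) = 16/5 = 3.20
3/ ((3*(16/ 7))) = 7/ 16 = 0.44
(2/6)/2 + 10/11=71/66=1.08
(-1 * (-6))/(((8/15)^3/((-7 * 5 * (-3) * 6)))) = 3189375/128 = 24916.99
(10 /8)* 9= 11.25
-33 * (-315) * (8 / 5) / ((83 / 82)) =1363824 / 83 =16431.61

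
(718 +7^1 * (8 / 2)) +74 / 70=26147 / 35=747.06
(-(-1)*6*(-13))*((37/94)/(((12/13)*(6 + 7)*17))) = -481/3196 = -0.15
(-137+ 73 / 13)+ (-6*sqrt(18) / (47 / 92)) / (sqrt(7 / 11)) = -1708 / 13 - 1656*sqrt(154) / 329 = -193.85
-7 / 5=-1.40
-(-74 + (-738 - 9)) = 821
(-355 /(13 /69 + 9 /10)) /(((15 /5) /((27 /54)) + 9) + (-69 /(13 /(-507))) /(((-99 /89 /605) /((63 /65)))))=40825 /177555926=0.00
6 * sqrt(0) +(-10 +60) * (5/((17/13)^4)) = 7140250/83521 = 85.49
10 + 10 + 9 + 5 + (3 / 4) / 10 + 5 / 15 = 4129 / 120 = 34.41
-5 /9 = -0.56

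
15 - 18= -3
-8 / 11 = -0.73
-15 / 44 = -0.34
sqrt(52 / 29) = 2* sqrt(377) / 29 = 1.34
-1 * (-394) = 394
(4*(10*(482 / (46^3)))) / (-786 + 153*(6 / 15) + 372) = -6025 / 10731294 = -0.00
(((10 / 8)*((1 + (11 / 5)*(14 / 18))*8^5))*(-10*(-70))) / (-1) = -699596800 / 9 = -77732977.78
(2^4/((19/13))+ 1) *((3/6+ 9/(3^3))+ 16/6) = 41.82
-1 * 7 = -7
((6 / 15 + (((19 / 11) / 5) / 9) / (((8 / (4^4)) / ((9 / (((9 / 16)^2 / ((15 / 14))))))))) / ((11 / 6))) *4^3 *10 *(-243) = -2718337536 / 847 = -3209371.35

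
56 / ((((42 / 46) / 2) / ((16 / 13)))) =5888 / 39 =150.97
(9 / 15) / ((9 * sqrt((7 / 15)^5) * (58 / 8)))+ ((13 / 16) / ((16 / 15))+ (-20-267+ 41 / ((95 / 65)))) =-1255815 / 4864+ 60 * sqrt(105) / 9947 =-258.12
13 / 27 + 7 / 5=254 / 135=1.88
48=48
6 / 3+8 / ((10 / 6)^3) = 466 / 125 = 3.73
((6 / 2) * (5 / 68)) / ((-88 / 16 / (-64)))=480 / 187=2.57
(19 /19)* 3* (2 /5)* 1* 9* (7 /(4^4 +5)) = 0.29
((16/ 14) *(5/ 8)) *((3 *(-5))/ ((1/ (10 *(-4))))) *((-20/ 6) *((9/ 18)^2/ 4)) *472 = -295000/ 7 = -42142.86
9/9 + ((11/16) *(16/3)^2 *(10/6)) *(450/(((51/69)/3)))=1012017/17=59530.41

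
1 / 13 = 0.08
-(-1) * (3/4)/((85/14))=0.12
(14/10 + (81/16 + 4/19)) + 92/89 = 1042567/135280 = 7.71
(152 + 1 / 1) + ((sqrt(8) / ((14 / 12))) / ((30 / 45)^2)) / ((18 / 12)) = 18 * sqrt(2) / 7 + 153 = 156.64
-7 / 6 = -1.17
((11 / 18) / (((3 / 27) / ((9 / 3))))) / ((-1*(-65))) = 33 / 130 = 0.25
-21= -21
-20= -20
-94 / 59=-1.59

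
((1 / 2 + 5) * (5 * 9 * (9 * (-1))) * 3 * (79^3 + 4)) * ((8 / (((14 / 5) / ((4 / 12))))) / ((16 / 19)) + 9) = -1869227086815 / 56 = -33379055121.70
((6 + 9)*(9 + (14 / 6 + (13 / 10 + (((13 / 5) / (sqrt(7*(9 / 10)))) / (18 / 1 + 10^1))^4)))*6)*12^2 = 192624383281 / 1176490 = 163728.02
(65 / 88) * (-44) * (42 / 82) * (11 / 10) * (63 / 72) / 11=-1911 / 1312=-1.46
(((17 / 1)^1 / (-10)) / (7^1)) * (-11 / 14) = 187 / 980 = 0.19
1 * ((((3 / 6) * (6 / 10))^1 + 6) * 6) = 37.80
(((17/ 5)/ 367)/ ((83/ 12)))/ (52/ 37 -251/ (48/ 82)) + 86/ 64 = 2485507778821/ 1849684521440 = 1.34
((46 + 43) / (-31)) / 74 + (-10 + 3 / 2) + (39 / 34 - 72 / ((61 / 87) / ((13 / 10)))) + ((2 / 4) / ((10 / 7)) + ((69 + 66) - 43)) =-1154631733 / 23788780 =-48.54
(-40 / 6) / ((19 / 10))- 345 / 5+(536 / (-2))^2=4089835 / 57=71751.49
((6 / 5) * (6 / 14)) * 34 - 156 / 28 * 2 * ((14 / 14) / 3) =482 / 35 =13.77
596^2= 355216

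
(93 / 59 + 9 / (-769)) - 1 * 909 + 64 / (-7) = -291102515 / 317597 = -916.58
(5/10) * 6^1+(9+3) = 15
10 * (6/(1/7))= 420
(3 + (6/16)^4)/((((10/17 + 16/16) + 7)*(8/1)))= 0.04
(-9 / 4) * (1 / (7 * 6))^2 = -1 / 784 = -0.00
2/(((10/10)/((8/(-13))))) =-1.23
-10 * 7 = -70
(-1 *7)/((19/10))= -70/19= -3.68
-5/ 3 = -1.67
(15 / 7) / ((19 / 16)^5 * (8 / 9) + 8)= 17694720 / 83392981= 0.21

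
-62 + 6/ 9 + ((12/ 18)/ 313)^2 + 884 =725362480/ 881721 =822.67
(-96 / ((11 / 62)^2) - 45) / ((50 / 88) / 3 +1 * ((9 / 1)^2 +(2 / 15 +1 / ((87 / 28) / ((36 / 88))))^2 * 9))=-37.82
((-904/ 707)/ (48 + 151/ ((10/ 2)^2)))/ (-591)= 22600/ 564497787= 0.00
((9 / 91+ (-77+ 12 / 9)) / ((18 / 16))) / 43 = -165040 / 105651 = -1.56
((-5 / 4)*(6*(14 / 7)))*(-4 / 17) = 60 / 17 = 3.53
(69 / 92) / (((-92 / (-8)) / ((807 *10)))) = 12105 / 23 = 526.30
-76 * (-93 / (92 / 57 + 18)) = 201438 / 559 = 360.35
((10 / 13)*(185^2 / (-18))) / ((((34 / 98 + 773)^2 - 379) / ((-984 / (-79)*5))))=-673828645000 / 4421374436817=-0.15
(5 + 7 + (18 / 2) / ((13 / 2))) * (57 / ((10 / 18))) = 1373.26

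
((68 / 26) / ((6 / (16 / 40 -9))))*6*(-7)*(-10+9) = -157.45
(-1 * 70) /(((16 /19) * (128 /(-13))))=8645 /1024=8.44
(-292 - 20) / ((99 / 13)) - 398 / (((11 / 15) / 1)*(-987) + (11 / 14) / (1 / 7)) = -40.42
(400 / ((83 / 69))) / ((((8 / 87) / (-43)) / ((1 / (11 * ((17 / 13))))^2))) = -2181190050 / 2902427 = -751.51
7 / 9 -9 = -74 / 9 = -8.22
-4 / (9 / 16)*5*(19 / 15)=-1216 / 27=-45.04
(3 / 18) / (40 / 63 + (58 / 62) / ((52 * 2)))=33852 / 130787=0.26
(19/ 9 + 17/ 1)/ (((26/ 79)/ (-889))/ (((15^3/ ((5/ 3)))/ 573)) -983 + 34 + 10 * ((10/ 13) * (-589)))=-11777738700/ 3377055943783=-0.00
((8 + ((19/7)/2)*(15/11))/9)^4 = 5295931061521/3690225632016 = 1.44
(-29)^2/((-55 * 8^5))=-841/1802240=-0.00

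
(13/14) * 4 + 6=9.71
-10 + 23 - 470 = -457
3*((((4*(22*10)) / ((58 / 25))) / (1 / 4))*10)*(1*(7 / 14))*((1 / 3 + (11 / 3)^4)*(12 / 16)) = 806740000 / 261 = 3090957.85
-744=-744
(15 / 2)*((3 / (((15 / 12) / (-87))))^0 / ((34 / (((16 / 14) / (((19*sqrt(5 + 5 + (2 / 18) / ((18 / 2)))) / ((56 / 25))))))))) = 432*sqrt(811) / 1309765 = 0.01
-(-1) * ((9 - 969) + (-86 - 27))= -1073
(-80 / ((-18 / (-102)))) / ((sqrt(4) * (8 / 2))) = -170 / 3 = -56.67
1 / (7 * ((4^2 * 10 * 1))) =1 / 1120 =0.00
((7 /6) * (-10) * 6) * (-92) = 6440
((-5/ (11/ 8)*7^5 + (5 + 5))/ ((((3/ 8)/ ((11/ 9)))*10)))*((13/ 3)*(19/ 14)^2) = -630898762/ 3969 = -158956.60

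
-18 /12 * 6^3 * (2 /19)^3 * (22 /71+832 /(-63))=16613568 /3408923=4.87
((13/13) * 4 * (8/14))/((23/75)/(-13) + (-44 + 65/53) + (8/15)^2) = -310050/5766719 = -0.05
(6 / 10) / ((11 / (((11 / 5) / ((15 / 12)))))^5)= 3072 / 48828125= 0.00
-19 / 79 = -0.24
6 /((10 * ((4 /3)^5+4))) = 0.07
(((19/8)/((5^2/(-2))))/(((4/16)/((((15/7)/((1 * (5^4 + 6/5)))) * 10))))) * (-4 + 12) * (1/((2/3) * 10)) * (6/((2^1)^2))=-1026/21917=-0.05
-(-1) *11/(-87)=-11/87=-0.13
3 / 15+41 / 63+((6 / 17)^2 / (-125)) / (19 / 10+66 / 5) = 58471724 / 68731425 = 0.85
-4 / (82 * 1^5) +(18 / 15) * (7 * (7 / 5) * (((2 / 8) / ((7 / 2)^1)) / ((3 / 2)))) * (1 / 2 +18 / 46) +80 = 1896617 / 23575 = 80.45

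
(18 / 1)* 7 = 126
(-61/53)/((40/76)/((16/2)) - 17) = 4636/68211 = 0.07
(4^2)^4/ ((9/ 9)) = 65536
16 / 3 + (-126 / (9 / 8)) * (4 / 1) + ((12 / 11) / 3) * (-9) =-14716 / 33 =-445.94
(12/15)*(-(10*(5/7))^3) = -100000/343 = -291.55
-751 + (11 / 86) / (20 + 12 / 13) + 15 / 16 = -17545319 / 23392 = -750.06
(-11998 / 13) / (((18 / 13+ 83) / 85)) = -1019830 / 1097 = -929.65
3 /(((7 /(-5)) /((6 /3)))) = -30 /7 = -4.29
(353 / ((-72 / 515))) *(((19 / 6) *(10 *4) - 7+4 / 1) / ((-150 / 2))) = 13489189 / 3240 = 4163.33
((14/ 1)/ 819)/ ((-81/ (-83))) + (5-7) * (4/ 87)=-20458/ 274833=-0.07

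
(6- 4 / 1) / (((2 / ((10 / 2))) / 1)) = 5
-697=-697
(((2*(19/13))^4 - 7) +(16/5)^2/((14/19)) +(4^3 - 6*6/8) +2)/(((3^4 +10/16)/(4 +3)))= 5654077516/466258325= 12.13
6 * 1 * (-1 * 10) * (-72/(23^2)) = 8.17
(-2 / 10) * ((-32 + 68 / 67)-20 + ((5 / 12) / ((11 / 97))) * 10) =62981 / 22110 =2.85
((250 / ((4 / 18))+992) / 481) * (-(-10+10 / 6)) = 52925 / 1443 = 36.68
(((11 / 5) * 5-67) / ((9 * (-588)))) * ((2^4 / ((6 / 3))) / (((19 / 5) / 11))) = 880 / 3591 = 0.25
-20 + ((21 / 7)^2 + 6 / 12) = -21 / 2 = -10.50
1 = 1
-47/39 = -1.21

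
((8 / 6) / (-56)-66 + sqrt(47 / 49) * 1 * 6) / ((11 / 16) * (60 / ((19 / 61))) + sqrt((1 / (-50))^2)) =-2634350 / 5284923 + 11400 * sqrt(47) / 1761641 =-0.45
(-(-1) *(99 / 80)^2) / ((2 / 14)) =68607 / 6400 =10.72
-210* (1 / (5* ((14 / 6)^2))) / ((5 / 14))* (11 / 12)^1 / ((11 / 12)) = -108 / 5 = -21.60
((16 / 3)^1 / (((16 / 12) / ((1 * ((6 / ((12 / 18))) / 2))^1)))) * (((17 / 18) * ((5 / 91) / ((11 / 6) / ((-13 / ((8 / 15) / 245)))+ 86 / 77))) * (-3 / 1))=-4417875 / 1760366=-2.51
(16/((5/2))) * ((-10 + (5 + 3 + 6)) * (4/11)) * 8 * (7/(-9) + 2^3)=53248/99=537.86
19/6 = 3.17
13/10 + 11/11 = 23/10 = 2.30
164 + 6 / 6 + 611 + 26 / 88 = 34157 / 44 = 776.30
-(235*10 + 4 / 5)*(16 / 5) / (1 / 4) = -30090.24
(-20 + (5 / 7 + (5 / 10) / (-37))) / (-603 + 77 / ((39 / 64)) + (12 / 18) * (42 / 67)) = 26122161 / 644584178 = 0.04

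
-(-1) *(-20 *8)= -160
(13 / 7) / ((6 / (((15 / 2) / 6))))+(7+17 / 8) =799 / 84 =9.51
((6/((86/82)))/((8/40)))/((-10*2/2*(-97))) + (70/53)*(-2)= -577421/221063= -2.61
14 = 14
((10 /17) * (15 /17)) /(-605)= -30 /34969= -0.00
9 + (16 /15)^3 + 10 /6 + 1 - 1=40096 /3375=11.88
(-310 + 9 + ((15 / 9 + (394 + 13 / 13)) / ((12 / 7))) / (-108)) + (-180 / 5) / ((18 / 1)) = -305.14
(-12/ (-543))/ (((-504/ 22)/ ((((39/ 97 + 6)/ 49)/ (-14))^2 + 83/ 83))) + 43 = 2171048552526901/ 50490634022892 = 43.00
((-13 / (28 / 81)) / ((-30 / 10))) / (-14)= -351 / 392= -0.90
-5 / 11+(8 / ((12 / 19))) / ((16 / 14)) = 1403 / 132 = 10.63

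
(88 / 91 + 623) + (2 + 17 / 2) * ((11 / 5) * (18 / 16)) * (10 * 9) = 2156949 / 728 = 2962.84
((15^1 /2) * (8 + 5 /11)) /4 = 1395 /88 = 15.85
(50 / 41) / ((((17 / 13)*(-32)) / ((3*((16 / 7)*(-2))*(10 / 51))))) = 6500 / 82943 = 0.08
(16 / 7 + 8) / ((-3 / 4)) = -96 / 7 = -13.71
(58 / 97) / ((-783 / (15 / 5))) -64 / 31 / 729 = -11230 / 2192103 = -0.01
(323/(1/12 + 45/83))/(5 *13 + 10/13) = 73372/9345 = 7.85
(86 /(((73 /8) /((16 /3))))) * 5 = 55040 /219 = 251.32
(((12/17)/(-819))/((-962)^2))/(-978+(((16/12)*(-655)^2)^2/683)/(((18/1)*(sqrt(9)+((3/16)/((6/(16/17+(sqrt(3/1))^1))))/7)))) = -591404575849578691061409/5625470321228393117151257205479512849198- 3692993669349480000*sqrt(3)/23636429921127702172904442039829885921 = -0.00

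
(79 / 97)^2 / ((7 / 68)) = 424388 / 65863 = 6.44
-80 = -80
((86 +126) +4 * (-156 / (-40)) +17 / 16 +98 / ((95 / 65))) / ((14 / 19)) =401.33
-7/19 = -0.37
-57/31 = -1.84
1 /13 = 0.08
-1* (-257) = 257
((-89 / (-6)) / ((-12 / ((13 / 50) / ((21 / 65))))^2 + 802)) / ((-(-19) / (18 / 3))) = 2541929 / 555870118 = 0.00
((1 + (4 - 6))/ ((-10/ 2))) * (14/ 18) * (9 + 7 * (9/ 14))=21/ 10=2.10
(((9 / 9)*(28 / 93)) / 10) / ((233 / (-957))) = -4466 / 36115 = -0.12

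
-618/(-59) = 618/59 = 10.47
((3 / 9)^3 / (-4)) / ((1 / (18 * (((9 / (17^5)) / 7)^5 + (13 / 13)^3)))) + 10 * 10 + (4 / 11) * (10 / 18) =100.04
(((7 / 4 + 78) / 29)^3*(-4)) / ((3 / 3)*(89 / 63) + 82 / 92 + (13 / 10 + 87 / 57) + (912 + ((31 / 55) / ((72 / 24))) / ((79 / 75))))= -159217141545 / 1755687653296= -0.09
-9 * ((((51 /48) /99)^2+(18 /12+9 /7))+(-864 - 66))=8344.93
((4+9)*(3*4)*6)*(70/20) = 3276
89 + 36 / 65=5821 / 65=89.55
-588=-588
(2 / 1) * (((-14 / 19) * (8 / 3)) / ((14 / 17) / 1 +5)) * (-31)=118048 / 5643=20.92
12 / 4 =3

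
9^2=81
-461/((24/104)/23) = -137839/3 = -45946.33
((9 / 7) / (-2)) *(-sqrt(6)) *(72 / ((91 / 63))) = 2916 *sqrt(6) / 91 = 78.49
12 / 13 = 0.92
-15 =-15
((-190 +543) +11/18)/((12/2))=6365/108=58.94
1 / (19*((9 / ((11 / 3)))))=11 / 513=0.02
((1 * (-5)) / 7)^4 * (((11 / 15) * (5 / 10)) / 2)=1375 / 28812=0.05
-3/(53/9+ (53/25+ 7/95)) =-12825/34553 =-0.37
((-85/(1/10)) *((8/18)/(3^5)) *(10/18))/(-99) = 17000/1948617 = 0.01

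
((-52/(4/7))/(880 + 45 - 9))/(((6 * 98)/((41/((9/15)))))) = -2665/230832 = -0.01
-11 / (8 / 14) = -19.25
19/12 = 1.58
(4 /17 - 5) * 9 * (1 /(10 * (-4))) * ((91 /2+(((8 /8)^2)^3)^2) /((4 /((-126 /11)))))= -4271211 /29920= -142.75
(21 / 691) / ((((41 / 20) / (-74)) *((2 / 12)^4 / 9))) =-362517120 / 28331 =-12795.78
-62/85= -0.73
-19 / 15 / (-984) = 19 / 14760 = 0.00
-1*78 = -78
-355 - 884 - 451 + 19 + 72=-1599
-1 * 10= -10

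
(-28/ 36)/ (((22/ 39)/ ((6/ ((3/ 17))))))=-1547/ 33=-46.88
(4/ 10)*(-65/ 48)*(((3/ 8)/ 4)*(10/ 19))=-65/ 2432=-0.03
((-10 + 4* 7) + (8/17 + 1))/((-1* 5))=-331/85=-3.89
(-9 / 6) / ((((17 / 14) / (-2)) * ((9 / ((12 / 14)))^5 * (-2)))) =-32 / 3306177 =-0.00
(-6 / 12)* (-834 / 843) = 0.49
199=199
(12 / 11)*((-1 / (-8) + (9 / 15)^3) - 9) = -25977 / 2750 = -9.45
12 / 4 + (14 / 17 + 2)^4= 5558979 / 83521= 66.56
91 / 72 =1.26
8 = 8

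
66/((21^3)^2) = 22/28588707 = 0.00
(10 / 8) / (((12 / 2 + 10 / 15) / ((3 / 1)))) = 9 / 16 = 0.56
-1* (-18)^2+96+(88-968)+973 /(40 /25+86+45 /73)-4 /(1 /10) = -36609307 /32199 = -1136.97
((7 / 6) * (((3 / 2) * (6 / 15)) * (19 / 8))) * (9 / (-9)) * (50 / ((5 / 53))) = -7049 / 8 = -881.12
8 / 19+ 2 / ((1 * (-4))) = -3 / 38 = -0.08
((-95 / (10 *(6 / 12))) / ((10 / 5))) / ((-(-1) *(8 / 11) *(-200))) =209 / 3200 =0.07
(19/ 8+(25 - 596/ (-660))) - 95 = -88073/ 1320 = -66.72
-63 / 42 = -1.50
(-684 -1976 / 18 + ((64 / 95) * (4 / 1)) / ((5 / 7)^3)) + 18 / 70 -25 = -606823846 / 748125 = -811.13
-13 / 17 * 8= -104 / 17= -6.12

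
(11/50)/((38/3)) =33/1900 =0.02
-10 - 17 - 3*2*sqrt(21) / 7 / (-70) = -27 + 3*sqrt(21) / 245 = -26.94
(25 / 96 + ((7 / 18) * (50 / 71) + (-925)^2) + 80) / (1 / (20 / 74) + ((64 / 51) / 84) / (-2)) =10410992725175 / 44925392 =231739.61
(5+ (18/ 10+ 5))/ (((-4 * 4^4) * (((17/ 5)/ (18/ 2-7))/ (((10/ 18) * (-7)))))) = 2065/ 78336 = 0.03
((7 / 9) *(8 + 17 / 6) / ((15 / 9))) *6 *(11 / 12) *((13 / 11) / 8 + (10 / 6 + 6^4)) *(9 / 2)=31178693 / 192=162389.03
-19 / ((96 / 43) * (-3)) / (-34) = -817 / 9792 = -0.08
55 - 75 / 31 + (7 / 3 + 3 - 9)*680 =-226990 / 93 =-2440.75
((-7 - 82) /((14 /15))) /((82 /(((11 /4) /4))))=-14685 /18368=-0.80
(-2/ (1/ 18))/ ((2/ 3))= -54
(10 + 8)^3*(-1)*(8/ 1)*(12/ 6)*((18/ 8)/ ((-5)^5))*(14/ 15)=979776/ 15625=62.71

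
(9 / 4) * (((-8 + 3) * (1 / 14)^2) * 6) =-135 / 392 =-0.34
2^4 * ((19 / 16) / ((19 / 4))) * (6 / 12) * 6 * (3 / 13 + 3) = 504 / 13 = 38.77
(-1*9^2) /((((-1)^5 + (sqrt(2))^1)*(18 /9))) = -81*sqrt(2) /2 - 81 /2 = -97.78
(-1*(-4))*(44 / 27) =176 / 27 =6.52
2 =2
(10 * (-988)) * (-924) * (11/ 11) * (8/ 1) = 73032960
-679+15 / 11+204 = -5210 / 11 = -473.64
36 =36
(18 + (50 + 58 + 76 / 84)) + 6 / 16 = 21383 / 168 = 127.28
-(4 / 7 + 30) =-214 / 7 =-30.57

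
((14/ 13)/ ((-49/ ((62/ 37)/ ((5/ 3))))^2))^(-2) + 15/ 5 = 23289605178624217/ 4787532864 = 4864636.10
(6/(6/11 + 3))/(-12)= -11/78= -0.14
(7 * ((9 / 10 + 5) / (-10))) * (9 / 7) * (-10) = 531 / 10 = 53.10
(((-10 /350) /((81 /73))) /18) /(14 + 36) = -73 /2551500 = -0.00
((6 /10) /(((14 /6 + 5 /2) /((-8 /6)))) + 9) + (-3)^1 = 846 /145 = 5.83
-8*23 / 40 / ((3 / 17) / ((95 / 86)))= -7429 / 258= -28.79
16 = 16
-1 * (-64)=64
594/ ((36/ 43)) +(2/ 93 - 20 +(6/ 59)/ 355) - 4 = 2670635231/ 3895770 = 685.52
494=494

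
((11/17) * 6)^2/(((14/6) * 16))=3267/8092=0.40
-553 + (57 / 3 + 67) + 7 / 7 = -466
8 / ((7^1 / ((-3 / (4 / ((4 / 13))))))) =-24 / 91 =-0.26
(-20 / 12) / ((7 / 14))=-10 / 3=-3.33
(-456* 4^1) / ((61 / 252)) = -459648 / 61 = -7535.21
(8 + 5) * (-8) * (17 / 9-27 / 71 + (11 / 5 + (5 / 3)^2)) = -718432 / 1065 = -674.58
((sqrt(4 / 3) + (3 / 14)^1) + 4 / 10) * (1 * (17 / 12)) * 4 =731 / 210 + 34 * sqrt(3) / 9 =10.02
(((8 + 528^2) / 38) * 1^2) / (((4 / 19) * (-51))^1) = -34849 / 51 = -683.31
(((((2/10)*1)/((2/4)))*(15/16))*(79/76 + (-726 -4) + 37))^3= -3926887884336663/224755712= -17471804.61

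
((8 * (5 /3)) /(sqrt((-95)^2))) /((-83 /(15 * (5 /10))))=-20 /1577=-0.01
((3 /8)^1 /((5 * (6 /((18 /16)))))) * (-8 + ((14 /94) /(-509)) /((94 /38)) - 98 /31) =-3501359541 /22307719040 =-0.16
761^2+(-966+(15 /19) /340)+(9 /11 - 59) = 8215912013 /14212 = 578096.82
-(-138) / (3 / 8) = 368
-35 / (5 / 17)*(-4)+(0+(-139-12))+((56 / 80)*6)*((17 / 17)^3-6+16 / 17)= 26176 / 85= 307.95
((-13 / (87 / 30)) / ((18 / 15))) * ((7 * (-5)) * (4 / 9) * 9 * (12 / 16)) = 11375 / 29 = 392.24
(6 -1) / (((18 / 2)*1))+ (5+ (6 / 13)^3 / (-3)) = 109202 / 19773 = 5.52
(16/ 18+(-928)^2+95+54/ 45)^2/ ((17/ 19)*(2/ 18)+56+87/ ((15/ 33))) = 28540951764136819/ 9522540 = 2997199461.92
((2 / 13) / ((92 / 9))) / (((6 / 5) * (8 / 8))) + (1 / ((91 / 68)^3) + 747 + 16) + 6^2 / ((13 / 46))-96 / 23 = 61469484285 / 69328532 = 886.64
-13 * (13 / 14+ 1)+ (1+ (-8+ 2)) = -421 / 14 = -30.07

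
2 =2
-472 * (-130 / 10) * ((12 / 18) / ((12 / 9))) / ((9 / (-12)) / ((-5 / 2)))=30680 / 3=10226.67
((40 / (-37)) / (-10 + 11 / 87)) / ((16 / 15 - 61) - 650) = -52200 / 338457167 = -0.00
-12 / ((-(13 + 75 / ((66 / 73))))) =264 / 2111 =0.13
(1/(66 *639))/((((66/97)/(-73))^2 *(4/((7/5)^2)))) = 2456887489/18370994400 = 0.13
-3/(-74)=3/74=0.04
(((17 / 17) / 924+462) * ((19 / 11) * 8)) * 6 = 32443564 / 847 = 38304.09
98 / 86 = 49 / 43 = 1.14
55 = 55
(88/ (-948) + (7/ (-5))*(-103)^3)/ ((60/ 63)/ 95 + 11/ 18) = 1446641518434/ 587365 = 2462934.49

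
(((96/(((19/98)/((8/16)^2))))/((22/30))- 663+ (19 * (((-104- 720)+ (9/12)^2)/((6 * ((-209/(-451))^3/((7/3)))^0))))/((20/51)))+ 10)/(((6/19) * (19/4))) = -63611387/13376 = -4755.64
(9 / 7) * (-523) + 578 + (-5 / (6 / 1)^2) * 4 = -5984 / 63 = -94.98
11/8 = 1.38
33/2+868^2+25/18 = 6780977/9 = 753441.89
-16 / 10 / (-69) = 8 / 345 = 0.02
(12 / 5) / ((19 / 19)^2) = 2.40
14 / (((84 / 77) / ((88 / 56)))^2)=14641 / 504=29.05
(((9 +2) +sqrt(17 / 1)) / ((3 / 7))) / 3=7 * sqrt(17) / 9 +77 / 9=11.76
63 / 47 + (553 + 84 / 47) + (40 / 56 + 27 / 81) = 557.18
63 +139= 202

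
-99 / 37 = -2.68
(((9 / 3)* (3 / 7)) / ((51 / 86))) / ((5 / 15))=774 / 119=6.50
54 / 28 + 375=5277 / 14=376.93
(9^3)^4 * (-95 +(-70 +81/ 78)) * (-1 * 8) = 4815988456074012/ 13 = 370460650467231.69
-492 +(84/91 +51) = -5721/13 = -440.08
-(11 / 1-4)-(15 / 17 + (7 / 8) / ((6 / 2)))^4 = -246615015553 / 27710263296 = -8.90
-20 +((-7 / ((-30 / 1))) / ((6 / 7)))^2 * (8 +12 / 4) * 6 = -81589 / 5400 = -15.11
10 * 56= 560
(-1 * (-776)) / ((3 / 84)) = 21728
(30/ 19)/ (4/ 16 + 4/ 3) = 360/ 361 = 1.00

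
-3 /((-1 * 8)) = 3 /8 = 0.38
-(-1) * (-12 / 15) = -4 / 5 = -0.80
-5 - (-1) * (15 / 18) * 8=5 / 3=1.67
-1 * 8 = -8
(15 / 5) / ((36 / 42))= 7 / 2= 3.50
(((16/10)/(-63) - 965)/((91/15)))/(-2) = 303983/3822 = 79.54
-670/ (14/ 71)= -23785/ 7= -3397.86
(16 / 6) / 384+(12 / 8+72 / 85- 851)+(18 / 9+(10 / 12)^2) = -10354447 / 12240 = -845.95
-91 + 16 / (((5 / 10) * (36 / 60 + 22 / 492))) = -32803 / 793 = -41.37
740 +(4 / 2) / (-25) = 18498 / 25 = 739.92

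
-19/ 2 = -9.50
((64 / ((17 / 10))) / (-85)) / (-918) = 64 / 132651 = 0.00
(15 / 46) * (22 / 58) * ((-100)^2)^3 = 82500000000000 / 667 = 123688155922.04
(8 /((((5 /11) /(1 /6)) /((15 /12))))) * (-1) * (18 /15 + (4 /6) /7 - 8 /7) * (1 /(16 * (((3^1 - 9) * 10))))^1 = 11 /18900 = 0.00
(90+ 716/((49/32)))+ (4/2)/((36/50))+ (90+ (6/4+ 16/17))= 9788245/14994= 652.81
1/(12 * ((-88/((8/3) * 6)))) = -1/66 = -0.02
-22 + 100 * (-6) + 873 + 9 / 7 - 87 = 1157 / 7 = 165.29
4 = 4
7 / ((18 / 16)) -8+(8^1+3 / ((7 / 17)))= 851 / 63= 13.51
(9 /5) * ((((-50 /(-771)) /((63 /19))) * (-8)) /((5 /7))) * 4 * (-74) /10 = 11.67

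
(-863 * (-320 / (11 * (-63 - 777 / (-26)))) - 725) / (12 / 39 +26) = -182606255 / 3239082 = -56.38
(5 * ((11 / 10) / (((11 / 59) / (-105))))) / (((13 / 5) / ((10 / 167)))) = -154875 / 2171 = -71.34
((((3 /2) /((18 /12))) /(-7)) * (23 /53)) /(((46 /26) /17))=-221 /371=-0.60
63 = 63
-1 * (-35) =35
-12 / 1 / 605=-12 / 605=-0.02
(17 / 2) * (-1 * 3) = -51 / 2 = -25.50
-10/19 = -0.53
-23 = -23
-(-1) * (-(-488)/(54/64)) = 15616/27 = 578.37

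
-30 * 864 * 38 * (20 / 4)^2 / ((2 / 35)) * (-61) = 26286120000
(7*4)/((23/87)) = 2436/23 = 105.91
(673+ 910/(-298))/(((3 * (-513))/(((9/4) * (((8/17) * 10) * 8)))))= -5323840/144381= -36.87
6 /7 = 0.86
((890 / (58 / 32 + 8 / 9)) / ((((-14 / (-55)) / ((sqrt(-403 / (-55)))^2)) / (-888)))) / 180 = -127399584 / 2723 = -46786.48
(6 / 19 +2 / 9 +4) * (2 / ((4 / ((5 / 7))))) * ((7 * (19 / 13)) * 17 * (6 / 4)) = 16490 / 39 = 422.82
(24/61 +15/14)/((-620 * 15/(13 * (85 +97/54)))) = -8469409/47653200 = -0.18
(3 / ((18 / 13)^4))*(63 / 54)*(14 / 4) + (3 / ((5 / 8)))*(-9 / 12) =-560827 / 2099520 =-0.27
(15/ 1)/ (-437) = -15/ 437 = -0.03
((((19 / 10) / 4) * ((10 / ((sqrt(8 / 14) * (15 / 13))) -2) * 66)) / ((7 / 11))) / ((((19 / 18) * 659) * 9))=-363 / 23065 + 1573 * sqrt(7) / 46130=0.07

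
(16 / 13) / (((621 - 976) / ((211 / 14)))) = -1688 / 32305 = -0.05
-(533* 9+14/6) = -14398/3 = -4799.33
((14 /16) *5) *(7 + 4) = 385 /8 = 48.12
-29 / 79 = -0.37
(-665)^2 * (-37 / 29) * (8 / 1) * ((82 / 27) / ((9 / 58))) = -21467370400 / 243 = -88343088.07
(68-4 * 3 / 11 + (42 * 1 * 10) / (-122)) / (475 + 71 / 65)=1384045 / 10382383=0.13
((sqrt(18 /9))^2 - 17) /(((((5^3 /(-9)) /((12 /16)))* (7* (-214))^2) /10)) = 81 /22440040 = 0.00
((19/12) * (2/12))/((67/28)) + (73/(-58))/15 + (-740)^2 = 47879408306/87435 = 547600.03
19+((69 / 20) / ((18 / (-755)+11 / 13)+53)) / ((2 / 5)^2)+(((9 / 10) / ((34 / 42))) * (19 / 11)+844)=6838509726953 / 7902859360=865.32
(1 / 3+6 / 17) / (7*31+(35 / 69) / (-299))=34385 / 10872452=0.00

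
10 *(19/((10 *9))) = 19/9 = 2.11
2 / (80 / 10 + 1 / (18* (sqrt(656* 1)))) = 3400704 / 13602815 - 144* sqrt(41) / 13602815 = 0.25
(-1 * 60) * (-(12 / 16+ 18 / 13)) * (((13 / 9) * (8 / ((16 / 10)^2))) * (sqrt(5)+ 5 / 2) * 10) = 23125 * sqrt(5) / 4+ 115625 / 8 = 27380.39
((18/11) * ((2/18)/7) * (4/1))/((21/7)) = 8/231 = 0.03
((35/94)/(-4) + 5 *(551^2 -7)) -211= 1517758.91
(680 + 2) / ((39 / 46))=31372 / 39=804.41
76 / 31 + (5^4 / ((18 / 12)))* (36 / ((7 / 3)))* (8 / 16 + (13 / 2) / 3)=3720532 / 217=17145.31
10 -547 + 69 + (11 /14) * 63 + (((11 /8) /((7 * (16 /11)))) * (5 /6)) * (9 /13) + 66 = -352.42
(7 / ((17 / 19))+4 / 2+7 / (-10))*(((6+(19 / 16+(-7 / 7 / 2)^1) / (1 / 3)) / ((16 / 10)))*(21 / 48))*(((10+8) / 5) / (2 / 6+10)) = 37814931 / 5396480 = 7.01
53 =53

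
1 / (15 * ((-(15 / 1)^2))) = -1 / 3375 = -0.00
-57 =-57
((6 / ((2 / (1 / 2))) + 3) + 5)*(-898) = -8531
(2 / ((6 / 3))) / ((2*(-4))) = -1 / 8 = -0.12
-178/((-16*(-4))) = -89/32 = -2.78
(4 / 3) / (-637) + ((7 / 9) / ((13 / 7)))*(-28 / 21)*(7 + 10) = -9.49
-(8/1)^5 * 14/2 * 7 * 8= -12845056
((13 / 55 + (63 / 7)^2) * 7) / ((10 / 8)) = 125104 / 275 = 454.92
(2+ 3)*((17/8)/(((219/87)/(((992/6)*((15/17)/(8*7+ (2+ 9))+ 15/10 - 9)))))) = -25554075/4891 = -5224.71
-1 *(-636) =636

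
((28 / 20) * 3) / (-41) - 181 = -37126 / 205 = -181.10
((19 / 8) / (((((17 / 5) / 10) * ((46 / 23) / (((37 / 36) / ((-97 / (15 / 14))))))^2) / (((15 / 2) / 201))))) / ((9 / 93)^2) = 78114284375 / 87112051955712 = 0.00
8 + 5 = 13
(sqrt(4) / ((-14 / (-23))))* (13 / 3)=299 / 21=14.24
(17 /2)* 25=425 /2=212.50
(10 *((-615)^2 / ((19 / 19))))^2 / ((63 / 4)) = 6357962250000 / 7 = 908280321428.57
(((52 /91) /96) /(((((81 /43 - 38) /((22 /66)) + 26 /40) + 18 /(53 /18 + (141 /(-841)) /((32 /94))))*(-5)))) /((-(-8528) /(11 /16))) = 0.00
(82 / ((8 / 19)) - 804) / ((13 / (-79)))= 192523 / 52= 3702.37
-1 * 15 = -15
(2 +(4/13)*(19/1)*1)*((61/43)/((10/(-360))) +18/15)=-1093644/2795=-391.29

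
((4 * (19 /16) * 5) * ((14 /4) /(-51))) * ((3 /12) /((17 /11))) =-7315 /27744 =-0.26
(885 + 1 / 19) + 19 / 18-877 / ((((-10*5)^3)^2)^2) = 886.11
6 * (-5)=-30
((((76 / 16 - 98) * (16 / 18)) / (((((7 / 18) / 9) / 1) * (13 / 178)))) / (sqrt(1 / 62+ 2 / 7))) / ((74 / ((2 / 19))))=-2390184 * sqrt(56854) / 8380463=-68.01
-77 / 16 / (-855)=77 / 13680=0.01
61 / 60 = 1.02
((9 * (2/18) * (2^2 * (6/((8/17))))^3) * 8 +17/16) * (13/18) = 220731485/288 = 766428.77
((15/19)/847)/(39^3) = 0.00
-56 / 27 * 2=-112 / 27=-4.15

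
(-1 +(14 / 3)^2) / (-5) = -187 / 45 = -4.16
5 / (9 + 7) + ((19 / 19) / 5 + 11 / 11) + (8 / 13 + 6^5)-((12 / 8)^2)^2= 7773.07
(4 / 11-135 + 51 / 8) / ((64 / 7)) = -79009 / 5632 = -14.03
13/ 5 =2.60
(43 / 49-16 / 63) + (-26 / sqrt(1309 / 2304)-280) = -123205 / 441-1248*sqrt(1309) / 1309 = -313.87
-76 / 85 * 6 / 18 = -76 / 255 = -0.30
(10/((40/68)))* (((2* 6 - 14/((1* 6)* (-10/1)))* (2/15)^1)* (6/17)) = 734/75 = 9.79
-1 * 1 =-1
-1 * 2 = -2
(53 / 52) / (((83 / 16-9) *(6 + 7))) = -212 / 10309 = -0.02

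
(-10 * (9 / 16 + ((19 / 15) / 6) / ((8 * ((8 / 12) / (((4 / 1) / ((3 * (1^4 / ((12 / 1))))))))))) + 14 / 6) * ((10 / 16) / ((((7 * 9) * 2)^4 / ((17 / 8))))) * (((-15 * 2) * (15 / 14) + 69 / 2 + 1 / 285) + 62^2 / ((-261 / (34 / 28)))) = 143952787 / 182842944012288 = 0.00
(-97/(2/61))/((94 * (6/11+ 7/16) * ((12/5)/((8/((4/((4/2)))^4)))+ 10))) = -650870/300847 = -2.16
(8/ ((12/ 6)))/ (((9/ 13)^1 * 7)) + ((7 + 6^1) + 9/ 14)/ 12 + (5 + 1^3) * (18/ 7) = 8765/ 504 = 17.39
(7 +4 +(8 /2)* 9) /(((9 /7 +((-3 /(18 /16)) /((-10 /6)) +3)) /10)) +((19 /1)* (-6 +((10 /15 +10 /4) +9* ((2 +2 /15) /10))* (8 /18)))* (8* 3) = -37665119 /23175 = -1625.25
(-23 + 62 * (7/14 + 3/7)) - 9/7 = 233/7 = 33.29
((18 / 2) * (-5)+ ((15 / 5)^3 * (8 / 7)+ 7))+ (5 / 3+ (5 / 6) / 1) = -65 / 14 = -4.64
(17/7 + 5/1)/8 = 13/14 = 0.93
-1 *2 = -2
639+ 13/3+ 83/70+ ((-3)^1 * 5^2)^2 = 1316599/210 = 6269.52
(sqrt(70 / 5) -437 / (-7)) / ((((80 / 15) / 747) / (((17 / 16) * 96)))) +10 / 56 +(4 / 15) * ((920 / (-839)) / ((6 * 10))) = 114291 * sqrt(14) / 8 +1885680147331 / 2114280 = 945332.88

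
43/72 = 0.60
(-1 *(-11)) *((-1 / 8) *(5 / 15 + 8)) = -275 / 24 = -11.46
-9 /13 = -0.69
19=19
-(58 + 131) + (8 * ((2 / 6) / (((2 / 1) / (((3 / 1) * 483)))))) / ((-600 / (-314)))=20552 / 25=822.08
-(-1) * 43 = 43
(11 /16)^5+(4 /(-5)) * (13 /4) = -2.45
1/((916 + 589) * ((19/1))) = 1/28595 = 0.00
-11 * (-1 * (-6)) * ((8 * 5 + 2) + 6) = -3168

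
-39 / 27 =-13 / 9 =-1.44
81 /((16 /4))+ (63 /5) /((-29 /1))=19.82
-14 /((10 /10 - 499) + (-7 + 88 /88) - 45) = 14 /549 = 0.03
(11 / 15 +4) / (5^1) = 71 / 75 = 0.95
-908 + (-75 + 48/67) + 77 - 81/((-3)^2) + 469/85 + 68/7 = -899.05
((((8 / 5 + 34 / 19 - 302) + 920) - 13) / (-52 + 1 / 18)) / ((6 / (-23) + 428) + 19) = -7975986 / 304225625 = -0.03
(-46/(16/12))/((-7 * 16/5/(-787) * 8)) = -271515/1792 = -151.52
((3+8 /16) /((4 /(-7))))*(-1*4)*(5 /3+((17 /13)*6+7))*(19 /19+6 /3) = 15778 /13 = 1213.69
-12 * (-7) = 84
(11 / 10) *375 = 825 / 2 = 412.50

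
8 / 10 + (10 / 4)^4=3189 / 80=39.86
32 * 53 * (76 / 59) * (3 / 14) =193344 / 413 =468.15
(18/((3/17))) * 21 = 2142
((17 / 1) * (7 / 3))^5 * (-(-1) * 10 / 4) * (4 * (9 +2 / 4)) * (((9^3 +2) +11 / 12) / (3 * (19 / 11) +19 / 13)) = 29971862198709431 / 29160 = 1027841639187.57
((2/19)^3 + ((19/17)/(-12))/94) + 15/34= 58050227/131528184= 0.44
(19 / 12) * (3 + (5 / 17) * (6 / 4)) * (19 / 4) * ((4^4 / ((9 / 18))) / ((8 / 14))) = 394212 / 17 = 23188.94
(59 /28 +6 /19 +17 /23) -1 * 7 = -46961 /12236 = -3.84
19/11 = 1.73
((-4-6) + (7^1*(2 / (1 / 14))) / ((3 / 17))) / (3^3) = 3302 / 81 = 40.77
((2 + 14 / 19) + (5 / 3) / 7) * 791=134131 / 57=2353.18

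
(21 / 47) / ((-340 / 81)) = -1701 / 15980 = -0.11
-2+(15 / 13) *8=94 / 13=7.23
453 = 453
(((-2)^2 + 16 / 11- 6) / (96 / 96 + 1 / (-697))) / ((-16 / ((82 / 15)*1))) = 28577 / 153120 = 0.19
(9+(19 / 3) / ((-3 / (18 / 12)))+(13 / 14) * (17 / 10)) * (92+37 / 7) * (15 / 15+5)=2119953 / 490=4326.43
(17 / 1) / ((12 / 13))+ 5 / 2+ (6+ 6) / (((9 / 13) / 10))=777 / 4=194.25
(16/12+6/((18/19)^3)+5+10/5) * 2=30.78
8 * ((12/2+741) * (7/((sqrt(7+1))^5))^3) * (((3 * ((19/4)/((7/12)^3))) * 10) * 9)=51733485 * sqrt(2)/32768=2232.73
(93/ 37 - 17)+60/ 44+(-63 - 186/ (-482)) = -7428811/ 98087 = -75.74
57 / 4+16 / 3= 235 / 12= 19.58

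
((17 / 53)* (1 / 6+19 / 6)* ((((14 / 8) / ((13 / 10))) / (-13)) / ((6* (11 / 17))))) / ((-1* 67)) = 50575 / 118823562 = 0.00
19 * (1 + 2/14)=152/7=21.71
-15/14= -1.07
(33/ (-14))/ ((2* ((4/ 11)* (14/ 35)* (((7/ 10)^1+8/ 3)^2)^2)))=-91884375/ 1456845614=-0.06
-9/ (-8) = 9/ 8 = 1.12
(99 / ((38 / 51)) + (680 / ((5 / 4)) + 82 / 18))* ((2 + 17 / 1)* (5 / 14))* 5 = 5826175 / 252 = 23119.74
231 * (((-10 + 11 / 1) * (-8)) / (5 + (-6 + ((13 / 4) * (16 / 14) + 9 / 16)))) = -206976 / 367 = -563.97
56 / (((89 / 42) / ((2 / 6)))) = 784 / 89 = 8.81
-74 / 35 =-2.11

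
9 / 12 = 3 / 4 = 0.75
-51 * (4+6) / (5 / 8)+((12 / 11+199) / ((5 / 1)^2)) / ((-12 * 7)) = -18851801 / 23100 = -816.10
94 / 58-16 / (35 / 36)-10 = -25209 / 1015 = -24.84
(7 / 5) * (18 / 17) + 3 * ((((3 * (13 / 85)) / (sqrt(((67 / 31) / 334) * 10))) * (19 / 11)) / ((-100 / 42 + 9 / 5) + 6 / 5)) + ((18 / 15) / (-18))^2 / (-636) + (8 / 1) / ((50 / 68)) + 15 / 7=247007653 / 17028900 + 3591 * sqrt(1734295) / 313225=29.60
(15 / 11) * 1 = 1.36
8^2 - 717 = -653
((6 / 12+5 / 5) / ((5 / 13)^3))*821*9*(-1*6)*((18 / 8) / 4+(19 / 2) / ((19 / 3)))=-4821389001 / 2000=-2410694.50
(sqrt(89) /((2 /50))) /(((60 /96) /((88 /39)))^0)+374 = 25 * sqrt(89)+374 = 609.85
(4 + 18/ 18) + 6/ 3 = 7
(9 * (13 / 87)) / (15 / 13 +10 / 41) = 20787 / 21605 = 0.96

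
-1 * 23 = -23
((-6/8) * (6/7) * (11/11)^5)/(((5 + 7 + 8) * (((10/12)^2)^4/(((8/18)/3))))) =-279936/13671875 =-0.02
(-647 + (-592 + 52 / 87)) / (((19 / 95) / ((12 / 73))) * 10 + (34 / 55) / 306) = -35554530 / 349363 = -101.77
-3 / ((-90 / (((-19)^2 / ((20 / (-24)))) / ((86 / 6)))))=-1083 / 1075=-1.01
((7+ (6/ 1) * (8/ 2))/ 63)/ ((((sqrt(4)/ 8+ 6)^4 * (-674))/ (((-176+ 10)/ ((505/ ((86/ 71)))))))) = 56647168/ 297358400390625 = 0.00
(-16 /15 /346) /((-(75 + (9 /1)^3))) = 2 /521595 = 0.00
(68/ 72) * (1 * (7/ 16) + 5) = 493/ 96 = 5.14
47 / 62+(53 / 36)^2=117535 / 40176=2.93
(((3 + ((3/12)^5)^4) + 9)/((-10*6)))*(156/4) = -171523813933069/21990232555520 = -7.80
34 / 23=1.48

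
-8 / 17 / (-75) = 8 / 1275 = 0.01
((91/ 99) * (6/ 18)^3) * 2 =182/ 2673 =0.07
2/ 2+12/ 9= 7/ 3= 2.33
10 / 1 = 10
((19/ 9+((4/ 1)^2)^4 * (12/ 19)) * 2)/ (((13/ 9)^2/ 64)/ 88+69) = 717564570624/ 598070923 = 1199.80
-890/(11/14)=-12460/11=-1132.73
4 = 4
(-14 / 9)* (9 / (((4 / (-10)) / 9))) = 315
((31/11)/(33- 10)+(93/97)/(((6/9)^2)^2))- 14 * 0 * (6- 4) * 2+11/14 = 15837335/2748592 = 5.76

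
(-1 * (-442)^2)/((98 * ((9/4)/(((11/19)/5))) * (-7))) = 4298008/293265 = 14.66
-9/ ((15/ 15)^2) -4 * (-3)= 3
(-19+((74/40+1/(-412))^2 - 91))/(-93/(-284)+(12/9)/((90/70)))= -216769741947/2775049175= -78.11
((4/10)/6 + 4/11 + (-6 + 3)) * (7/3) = -2968/495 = -6.00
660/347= 1.90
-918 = -918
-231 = -231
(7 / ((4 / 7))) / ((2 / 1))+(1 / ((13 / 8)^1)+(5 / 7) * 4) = 6987 / 728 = 9.60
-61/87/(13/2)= -122/1131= -0.11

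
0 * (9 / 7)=0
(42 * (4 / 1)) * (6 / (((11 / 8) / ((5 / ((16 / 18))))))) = 45360 / 11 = 4123.64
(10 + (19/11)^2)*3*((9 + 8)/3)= 26707/121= 220.72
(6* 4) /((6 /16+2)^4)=98304 /130321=0.75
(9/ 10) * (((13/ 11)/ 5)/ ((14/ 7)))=117/ 1100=0.11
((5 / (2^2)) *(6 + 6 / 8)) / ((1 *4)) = 135 / 64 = 2.11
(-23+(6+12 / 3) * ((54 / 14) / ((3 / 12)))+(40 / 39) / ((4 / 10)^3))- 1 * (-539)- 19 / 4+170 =929905 / 1092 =851.56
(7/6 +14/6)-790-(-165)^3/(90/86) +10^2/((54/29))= 231754079/54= 4291742.20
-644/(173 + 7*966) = -644/6935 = -0.09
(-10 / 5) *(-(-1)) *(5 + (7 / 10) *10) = -24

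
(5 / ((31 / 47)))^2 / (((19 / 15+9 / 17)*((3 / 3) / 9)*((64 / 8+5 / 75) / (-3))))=-5703361875 / 53256698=-107.09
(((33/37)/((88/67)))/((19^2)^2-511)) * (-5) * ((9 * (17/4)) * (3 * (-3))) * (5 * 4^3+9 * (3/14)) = 415811313/143448704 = 2.90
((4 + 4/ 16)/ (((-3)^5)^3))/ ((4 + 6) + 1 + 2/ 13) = -221/ 8322366060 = -0.00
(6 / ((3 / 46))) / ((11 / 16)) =1472 / 11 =133.82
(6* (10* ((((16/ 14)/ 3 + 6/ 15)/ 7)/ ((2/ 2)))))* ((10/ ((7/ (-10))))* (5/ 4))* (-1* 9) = 369000/ 343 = 1075.80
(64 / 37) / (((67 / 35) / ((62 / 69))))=138880 / 171051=0.81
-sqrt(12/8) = -sqrt(6)/2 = -1.22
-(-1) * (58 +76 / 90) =2648 / 45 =58.84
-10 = -10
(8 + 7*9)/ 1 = 71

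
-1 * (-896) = 896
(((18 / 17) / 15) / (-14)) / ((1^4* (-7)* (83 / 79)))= 237 / 345695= 0.00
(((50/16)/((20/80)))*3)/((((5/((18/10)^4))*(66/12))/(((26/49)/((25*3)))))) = 170586/1684375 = 0.10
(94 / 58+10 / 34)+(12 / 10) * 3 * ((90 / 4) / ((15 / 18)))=244318 / 2465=99.11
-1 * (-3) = 3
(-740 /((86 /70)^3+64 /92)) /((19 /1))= -729732500 /47778559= -15.27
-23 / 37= -0.62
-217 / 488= -0.44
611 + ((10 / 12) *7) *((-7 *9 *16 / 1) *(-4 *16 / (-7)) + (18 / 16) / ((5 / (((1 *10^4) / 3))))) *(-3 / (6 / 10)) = 247536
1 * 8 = 8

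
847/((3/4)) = 3388/3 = 1129.33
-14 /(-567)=2 /81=0.02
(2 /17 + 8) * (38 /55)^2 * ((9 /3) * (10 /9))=132848 /10285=12.92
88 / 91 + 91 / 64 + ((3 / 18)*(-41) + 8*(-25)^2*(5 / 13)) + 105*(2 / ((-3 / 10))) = 21291947 / 17472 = 1218.63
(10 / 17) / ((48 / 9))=15 / 136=0.11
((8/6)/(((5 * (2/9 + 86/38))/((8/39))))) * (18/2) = 5472/27625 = 0.20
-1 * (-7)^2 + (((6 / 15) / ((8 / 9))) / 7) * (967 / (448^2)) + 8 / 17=-23181164049 / 477675520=-48.53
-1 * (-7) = 7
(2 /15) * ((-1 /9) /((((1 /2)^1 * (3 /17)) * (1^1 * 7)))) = -68 /2835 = -0.02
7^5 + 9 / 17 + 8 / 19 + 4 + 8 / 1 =5432844 / 323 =16819.95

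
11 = 11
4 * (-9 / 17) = -2.12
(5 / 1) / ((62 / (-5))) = -25 / 62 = -0.40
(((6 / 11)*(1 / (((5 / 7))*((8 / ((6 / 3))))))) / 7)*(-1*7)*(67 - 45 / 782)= -99939 / 7820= -12.78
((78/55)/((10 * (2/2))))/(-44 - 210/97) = -3783/1231450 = -0.00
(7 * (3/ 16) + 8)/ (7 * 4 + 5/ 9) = 1341/ 4112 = 0.33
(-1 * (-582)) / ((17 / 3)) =1746 / 17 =102.71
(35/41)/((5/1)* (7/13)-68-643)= -455/377528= -0.00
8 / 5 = 1.60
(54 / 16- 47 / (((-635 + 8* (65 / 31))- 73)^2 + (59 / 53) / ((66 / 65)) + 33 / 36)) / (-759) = -28909778029691 / 6501677358494648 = -0.00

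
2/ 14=1/ 7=0.14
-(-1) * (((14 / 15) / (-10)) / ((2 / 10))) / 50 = -7 / 750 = -0.01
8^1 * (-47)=-376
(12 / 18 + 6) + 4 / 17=6.90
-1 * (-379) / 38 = 379 / 38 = 9.97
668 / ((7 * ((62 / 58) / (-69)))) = -1336668 / 217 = -6159.76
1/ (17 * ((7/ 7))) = 1/ 17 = 0.06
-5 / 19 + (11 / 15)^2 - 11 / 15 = -1961 / 4275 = -0.46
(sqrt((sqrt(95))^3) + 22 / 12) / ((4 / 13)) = 143 / 24 + 13 * 95^(3 / 4) / 4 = 104.85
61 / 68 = 0.90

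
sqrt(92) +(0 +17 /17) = 1 +2 * sqrt(23) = 10.59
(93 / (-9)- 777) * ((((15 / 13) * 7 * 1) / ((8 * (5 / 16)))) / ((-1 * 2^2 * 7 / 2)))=2362 / 13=181.69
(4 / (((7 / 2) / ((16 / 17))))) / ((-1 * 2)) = -64 / 119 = -0.54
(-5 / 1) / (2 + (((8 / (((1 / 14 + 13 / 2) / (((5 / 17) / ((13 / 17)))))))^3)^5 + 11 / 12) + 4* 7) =-818877758176033675100588474746533269940 / 5063396004872288251451993402182730719129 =-0.16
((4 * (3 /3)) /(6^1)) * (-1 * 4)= -8 /3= -2.67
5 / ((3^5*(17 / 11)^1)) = 55 / 4131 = 0.01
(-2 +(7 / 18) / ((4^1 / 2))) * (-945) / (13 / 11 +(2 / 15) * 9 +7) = 125125 / 688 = 181.87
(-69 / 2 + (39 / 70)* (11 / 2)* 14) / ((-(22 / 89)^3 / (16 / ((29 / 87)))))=-177652188 / 6655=-26694.54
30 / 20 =3 / 2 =1.50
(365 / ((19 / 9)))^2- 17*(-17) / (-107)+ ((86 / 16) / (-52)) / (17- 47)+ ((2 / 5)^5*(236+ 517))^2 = 29949.35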